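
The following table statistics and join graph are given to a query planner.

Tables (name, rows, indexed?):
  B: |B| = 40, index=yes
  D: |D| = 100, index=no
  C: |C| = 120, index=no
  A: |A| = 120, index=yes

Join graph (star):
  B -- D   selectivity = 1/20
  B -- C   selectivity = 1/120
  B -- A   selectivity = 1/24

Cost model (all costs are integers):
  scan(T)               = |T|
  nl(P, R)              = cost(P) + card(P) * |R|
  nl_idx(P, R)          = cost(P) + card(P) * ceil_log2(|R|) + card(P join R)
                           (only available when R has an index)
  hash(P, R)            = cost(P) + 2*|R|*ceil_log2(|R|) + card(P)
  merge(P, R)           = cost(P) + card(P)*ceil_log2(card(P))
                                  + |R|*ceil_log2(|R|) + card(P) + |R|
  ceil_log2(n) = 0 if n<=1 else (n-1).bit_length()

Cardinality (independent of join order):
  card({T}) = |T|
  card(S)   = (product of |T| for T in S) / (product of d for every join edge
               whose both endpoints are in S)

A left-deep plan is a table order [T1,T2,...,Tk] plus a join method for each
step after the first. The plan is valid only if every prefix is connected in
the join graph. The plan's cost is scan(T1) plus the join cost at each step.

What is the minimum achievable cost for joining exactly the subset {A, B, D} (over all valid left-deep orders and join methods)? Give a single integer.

Selinger DP over subsets of {A,B,D}:
  {B}: scan cost=40, card=40
  {D}: scan cost=100, card=100
  {A}: scan cost=120, card=120
  {BD}: card=200; try (B,hash)→680, (B,nl_idx)→900, (D,merge)→1120, (B,merge)→1180, (D,hash)→1480, (D,nl)→4040 …(+1); best=680 via (B,hash)
  {AB}: card=200; try (A,nl_idx)→520, (B,hash)→720, (B,nl_idx)→1040, (A,merge)→1280, (B,merge)→1360, (A,hash)→1760 …(+2); best=520 via (A,nl_idx)
  {ABD}: card=1000; try (D,hash)→2120, (A,hash)→2560, (A,nl_idx)→3080, (D,merge)→3120, (A,merge)→3440, (D,nl)→20520 …(+1); best=2120 via (D,hash)

2120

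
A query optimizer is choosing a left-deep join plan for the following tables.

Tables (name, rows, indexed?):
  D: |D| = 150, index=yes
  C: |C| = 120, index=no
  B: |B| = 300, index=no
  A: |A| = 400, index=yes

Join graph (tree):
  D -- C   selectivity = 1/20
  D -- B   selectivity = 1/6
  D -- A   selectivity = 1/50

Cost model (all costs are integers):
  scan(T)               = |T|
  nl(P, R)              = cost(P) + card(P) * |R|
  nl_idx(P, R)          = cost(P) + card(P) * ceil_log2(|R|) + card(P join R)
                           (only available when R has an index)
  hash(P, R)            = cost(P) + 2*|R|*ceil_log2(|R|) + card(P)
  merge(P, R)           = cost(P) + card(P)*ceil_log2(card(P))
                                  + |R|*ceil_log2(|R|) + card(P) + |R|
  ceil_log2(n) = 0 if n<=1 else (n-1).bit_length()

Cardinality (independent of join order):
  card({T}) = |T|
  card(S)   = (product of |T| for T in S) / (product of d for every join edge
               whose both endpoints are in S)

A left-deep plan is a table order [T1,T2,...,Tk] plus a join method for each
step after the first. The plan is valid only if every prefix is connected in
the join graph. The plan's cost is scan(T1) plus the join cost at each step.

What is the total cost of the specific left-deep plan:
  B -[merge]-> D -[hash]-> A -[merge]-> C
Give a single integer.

1040310

step 1: scan B: cost=300, card=300
step 2: join D via merge
    card(P join D) = 300*150/(6) = 7500
    cost = 300 + 300*9 + 150*8 + 300 + 150 = 4650
step 3: join A via hash
    card(P join A) = 7500*400/(50) = 60000
    cost = 4650 + 2*400*9 + 7500 = 19350
step 4: join C via merge
    card(P join C) = 60000*120/(20) = 360000
    cost = 19350 + 60000*16 + 120*7 + 60000 + 120 = 1040310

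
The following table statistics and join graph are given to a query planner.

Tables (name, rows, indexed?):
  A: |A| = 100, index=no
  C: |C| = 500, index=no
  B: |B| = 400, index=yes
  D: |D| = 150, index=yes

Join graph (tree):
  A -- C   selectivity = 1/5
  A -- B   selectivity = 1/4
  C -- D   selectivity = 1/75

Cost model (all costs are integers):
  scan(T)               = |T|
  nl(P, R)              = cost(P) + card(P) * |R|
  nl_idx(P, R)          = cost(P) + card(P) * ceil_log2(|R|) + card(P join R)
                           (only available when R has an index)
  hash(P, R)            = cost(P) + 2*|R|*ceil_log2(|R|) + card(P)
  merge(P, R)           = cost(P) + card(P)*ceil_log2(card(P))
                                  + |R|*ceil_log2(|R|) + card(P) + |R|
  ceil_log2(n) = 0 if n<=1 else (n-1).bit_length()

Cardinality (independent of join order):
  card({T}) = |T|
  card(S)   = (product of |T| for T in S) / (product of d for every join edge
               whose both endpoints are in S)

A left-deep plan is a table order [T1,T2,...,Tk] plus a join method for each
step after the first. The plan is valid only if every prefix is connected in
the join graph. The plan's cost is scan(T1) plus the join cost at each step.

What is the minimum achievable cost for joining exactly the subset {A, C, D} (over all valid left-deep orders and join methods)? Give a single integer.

5800

Selinger DP over subsets of {A,C,D}:
  {A}: scan cost=100, card=100
  {C}: scan cost=500, card=500
  {D}: scan cost=150, card=150
  {AC}: card=10000; try (A,hash)→2400, (C,merge)→5900, (A,merge)→6300, (C,hash)→9200, (C,nl)→50100, (A,nl)→50500; best=2400 via (A,hash)
  {CD}: card=1000; try (D,hash)→3400, (D,nl_idx)→5500, (C,merge)→6500, (D,merge)→6850, (C,hash)→9300, (C,nl)→75150 …(+1); best=3400 via (D,hash)
  {ACD}: card=20000; try (A,hash)→5800, (D,hash)→14800, (A,merge)→15200, (D,nl_idx)→102400, (A,nl)→103400, (D,merge)→153750 …(+1); best=5800 via (A,hash)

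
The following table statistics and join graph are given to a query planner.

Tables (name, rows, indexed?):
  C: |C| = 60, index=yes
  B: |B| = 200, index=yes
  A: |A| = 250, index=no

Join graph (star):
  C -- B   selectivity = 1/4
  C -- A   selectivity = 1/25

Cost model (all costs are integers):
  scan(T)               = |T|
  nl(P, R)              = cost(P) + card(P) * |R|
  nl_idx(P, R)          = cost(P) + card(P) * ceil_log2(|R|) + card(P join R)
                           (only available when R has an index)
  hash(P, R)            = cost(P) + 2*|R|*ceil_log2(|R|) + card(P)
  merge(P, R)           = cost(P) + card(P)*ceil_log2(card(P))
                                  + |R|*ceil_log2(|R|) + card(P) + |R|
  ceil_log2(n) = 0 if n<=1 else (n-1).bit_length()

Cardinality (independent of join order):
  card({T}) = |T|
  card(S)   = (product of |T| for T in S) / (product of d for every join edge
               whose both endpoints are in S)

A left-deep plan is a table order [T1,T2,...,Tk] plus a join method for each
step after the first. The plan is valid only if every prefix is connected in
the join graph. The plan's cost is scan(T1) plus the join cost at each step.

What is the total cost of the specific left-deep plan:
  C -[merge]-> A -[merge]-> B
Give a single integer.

step 1: scan C: cost=60, card=60
step 2: join A via merge
    card(P join A) = 60*250/(25) = 600
    cost = 60 + 60*6 + 250*8 + 60 + 250 = 2730
step 3: join B via merge
    card(P join B) = 600*200/(4) = 30000
    cost = 2730 + 600*10 + 200*8 + 600 + 200 = 11130

11130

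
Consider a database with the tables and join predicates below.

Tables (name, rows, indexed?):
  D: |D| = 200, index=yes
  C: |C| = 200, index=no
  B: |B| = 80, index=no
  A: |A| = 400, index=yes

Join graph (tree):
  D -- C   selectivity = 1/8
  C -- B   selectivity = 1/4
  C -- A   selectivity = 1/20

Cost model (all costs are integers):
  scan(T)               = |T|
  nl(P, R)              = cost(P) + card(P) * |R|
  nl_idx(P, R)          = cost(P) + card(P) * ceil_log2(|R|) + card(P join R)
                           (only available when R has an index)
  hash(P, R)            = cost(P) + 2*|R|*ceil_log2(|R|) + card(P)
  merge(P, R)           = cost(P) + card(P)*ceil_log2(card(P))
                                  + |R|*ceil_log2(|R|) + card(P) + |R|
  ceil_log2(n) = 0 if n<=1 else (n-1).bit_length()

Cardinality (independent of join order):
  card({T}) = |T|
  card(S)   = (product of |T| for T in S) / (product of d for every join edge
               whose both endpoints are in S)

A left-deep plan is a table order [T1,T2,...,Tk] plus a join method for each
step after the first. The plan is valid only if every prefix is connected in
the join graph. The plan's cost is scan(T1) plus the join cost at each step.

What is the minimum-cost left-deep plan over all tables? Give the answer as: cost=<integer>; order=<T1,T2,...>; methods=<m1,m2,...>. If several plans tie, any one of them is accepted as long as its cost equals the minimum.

cost=92320; order=A,C,B,D; methods=hash,hash,hash

Selinger DP (subsets sized 1..n):
  {D}: scan cost=200, card=200
  {C}: scan cost=200, card=200
  {B}: scan cost=80, card=80
  {A}: scan cost=400, card=400
  {CD}: card=5000; try (D,hash)→3600, (C,hash)→3600, (D,merge)→3800, (C,merge)→3800, (D,nl_idx)→6800, (D,nl)→40200 …(+1); best=3600 via (D,hash)
  {BC}: card=4000; try (B,hash)→1520, (C,merge)→2520, (B,merge)→2640, (C,hash)→3360, (C,nl)→16080, (B,nl)→16200; best=1520 via (B,hash)
  {AC}: card=4000; try (C,hash)→4000, (A,merge)→6000, (A,nl_idx)→6000, (C,merge)→6200, (A,hash)→7600, (A,nl)→80200 …(+1); best=4000 via (C,hash)
  {BCD}: card=100000; try (D,hash)→8720, (B,hash)→9720, (D,merge)→55320, (B,merge)→74240, (D,nl_idx)→133520, (B,nl)→403600 …(+1); best=8720 via (D,hash)
  {ACD}: card=100000; try (D,hash)→11200, (A,hash)→15800, (D,merge)→57800, (A,merge)→77600, (D,nl_idx)→136000, (A,nl_idx)→148600 …(+2); best=11200 via (D,hash)
  {ABC}: card=80000; try (B,hash)→9120, (A,hash)→12720, (B,merge)→56640, (A,merge)→57520, (A,nl_idx)→117520, (B,nl)→324000 …(+1); best=9120 via (B,hash)
  {ABCD}: card=2000000; try (D,hash)→92320, (B,hash)→112320, (A,hash)→115920, (D,merge)→1450920, (B,merge)→1811840, (A,merge)→1812720 …(+5); best=92320 via (D,hash)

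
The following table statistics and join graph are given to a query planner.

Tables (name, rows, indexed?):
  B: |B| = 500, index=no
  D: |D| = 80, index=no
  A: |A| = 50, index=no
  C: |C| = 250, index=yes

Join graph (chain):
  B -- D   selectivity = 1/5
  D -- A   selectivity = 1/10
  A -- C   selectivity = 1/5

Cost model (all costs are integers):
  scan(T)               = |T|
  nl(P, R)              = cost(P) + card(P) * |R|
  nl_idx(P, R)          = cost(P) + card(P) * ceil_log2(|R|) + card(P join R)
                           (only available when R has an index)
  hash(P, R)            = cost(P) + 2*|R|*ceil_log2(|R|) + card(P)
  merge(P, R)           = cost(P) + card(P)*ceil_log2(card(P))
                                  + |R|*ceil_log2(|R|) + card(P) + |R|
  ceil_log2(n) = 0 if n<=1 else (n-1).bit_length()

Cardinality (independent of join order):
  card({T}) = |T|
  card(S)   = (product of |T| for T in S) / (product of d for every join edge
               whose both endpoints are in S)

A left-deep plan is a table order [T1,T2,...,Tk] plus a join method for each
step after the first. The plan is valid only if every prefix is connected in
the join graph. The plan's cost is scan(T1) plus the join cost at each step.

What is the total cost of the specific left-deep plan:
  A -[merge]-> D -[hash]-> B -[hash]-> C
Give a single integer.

step 1: scan A: cost=50, card=50
step 2: join D via merge
    card(P join D) = 50*80/(10) = 400
    cost = 50 + 50*6 + 80*7 + 50 + 80 = 1040
step 3: join B via hash
    card(P join B) = 400*500/(5) = 40000
    cost = 1040 + 2*500*9 + 400 = 10440
step 4: join C via hash
    card(P join C) = 40000*250/(5) = 2000000
    cost = 10440 + 2*250*8 + 40000 = 54440

54440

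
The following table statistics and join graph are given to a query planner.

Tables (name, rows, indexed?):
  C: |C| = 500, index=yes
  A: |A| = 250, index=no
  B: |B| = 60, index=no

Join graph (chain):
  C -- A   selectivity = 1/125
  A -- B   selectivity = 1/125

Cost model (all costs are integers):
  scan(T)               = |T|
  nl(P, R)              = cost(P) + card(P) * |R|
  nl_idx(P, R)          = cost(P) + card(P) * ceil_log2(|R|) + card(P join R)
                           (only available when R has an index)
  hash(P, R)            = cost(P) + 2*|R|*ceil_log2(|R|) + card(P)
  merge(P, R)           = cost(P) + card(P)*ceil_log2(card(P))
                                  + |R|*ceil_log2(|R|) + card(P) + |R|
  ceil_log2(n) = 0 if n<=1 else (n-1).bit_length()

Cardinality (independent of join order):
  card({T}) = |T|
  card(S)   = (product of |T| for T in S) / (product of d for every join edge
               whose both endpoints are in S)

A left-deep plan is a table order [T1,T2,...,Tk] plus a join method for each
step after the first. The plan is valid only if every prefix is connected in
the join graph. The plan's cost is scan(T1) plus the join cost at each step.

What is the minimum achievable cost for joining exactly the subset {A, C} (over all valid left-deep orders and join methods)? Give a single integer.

Selinger DP over subsets of {A,C}:
  {C}: scan cost=500, card=500
  {A}: scan cost=250, card=250
  {AC}: card=1000; try (C,nl_idx)→3500, (A,hash)→5000, (C,merge)→7500, (A,merge)→7750, (C,hash)→9500, (C,nl)→125250 …(+1); best=3500 via (C,nl_idx)

3500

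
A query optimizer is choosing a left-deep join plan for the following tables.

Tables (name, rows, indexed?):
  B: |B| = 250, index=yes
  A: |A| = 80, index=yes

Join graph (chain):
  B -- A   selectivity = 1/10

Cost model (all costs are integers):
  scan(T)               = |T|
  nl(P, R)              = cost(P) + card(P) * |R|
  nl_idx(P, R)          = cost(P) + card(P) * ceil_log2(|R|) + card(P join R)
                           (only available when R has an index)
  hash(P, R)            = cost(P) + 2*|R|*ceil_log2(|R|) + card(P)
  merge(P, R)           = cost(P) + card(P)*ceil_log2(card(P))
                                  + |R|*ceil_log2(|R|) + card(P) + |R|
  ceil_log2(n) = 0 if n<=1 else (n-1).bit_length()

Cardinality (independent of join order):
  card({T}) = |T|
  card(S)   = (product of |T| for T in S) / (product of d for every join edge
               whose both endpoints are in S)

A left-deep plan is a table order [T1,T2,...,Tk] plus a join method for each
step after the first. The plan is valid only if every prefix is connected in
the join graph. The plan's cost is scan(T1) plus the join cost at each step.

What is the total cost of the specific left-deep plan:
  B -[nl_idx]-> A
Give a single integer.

4000

step 1: scan B: cost=250, card=250
step 2: join A via nl_idx
    card(P join A) = 250*80/(10) = 2000
    cost = 250 + 250*7 + 2000 = 4000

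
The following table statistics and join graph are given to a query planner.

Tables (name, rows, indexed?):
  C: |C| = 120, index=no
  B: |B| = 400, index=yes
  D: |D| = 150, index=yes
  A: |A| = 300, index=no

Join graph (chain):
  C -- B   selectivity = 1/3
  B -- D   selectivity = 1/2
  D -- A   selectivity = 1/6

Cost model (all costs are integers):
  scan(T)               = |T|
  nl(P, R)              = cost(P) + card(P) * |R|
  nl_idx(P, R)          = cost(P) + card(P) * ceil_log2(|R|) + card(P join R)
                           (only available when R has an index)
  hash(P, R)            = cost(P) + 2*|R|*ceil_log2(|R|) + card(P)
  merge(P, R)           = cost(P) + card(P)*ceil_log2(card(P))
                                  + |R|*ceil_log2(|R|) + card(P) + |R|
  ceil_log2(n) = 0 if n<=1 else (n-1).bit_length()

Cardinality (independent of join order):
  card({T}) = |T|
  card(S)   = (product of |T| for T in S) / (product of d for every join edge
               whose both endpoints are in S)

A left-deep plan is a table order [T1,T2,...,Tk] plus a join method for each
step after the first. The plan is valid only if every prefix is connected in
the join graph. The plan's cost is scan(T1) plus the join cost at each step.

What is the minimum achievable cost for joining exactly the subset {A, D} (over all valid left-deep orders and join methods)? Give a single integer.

3000

Selinger DP over subsets of {A,D}:
  {D}: scan cost=150, card=150
  {A}: scan cost=300, card=300
  {AD}: card=7500; try (D,hash)→3000, (A,merge)→4500, (D,merge)→4650, (A,hash)→5700, (D,nl_idx)→10200, (A,nl)→45150 …(+1); best=3000 via (D,hash)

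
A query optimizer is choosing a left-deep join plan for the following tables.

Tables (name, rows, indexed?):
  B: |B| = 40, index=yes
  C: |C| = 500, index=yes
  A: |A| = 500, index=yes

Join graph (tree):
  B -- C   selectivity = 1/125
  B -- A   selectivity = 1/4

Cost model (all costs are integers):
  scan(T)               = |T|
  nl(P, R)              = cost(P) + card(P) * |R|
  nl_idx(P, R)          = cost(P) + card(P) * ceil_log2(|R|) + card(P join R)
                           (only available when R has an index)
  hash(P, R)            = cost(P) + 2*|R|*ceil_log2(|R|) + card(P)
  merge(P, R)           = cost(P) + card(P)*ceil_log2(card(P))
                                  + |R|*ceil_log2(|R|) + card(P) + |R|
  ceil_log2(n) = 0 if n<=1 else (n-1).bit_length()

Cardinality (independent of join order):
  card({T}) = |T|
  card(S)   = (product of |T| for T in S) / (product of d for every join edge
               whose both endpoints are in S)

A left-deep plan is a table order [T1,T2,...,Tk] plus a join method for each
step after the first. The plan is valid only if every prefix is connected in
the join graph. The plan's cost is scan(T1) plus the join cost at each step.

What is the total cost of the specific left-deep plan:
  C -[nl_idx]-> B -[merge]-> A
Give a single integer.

step 1: scan C: cost=500, card=500
step 2: join B via nl_idx
    card(P join B) = 500*40/(125) = 160
    cost = 500 + 500*6 + 160 = 3660
step 3: join A via merge
    card(P join A) = 160*500/(4) = 20000
    cost = 3660 + 160*8 + 500*9 + 160 + 500 = 10100

10100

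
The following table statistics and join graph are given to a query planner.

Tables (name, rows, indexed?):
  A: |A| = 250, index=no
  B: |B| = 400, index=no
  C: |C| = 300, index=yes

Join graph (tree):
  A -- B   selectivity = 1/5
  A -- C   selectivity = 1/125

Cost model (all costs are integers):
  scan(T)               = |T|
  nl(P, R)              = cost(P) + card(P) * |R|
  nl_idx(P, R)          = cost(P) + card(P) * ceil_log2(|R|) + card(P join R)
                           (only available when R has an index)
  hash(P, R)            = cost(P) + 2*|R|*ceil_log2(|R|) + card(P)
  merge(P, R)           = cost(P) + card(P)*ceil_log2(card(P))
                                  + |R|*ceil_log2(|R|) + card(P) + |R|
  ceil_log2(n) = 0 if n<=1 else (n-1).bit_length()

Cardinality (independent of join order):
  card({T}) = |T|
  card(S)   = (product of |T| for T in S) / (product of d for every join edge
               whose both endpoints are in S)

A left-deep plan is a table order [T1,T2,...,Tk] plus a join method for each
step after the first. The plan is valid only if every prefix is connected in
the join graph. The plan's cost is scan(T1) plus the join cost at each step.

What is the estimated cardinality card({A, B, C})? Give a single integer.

Tables in S: A(250), B(400), C(300)
Edges inside S: A-B(d=5), A-C(d=125)
numerator = 250 * 400 * 300 = 30000000
denominator = 5 * 125 = 625
card(S) = 30000000 / 625 = 48000

48000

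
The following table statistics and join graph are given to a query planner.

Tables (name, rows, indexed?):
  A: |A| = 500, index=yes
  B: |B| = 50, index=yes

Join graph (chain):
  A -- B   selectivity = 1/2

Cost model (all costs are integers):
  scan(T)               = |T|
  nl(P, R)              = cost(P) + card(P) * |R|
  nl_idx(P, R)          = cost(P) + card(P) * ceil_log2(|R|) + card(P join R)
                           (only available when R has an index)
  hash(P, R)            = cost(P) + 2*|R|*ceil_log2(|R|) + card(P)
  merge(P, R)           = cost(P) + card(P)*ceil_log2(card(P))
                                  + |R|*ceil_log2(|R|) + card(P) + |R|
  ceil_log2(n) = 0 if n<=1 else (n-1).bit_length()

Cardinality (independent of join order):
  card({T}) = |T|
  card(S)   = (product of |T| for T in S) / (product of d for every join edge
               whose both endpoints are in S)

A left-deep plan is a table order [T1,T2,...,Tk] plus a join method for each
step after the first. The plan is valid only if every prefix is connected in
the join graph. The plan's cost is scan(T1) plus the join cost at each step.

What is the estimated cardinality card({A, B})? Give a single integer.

12500

Tables in S: A(500), B(50)
Edges inside S: A-B(d=2)
numerator = 500 * 50 = 25000
denominator = 2 = 2
card(S) = 25000 / 2 = 12500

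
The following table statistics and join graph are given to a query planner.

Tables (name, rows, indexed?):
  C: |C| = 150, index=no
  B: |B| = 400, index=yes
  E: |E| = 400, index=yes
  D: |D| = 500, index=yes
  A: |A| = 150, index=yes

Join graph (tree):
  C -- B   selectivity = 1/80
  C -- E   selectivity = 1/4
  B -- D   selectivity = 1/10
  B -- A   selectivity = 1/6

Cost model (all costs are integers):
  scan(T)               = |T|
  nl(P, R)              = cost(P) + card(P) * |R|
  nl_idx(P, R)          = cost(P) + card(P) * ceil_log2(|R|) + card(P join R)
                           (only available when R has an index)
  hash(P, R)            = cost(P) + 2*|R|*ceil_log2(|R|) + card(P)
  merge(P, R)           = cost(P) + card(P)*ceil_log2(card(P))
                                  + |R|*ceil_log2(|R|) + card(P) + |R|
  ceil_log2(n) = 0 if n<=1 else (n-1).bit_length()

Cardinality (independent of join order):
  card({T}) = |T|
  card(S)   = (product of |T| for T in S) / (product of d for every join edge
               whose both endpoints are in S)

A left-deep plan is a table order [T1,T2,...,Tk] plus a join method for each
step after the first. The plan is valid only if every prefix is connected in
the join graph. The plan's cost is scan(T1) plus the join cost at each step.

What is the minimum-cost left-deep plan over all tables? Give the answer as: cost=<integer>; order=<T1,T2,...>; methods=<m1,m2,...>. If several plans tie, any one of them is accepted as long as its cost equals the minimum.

Selinger DP (subsets sized 1..n):
  {C}: scan cost=150, card=150
  {B}: scan cost=400, card=400
  {E}: scan cost=400, card=400
  {D}: scan cost=500, card=500
  {A}: scan cost=150, card=150
  {BC}: card=750; try (B,nl_idx)→2250, (C,hash)→3200, (B,merge)→5500, (C,merge)→5750, (B,hash)→7500, (B,nl)→60150 …(+1); best=2250 via (B,nl_idx)
  {CE}: card=15000; try (C,hash)→3200, (E,merge)→5500, (C,merge)→5750, (E,hash)→7500, (E,nl_idx)→16500, (E,nl)→60150 …(+1); best=3200 via (C,hash)
  {BD}: card=20000; try (B,hash)→8200, (D,merge)→9400, (B,merge)→9500, (D,hash)→9800, (D,nl_idx)→24000, (B,nl_idx)→25000 …(+2); best=8200 via (B,hash)
  {AB}: card=10000; try (A,hash)→3200, (B,merge)→5500, (A,merge)→5750, (B,hash)→7500, (B,nl_idx)→11500, (A,nl_idx)→13600 …(+2); best=3200 via (A,hash)
  {BCE}: card=75000; try (E,hash)→10200, (E,merge)→14500, (B,hash)→25400, (E,nl_idx)→84000, (B,nl_idx)→213200, (B,merge)→232200 …(+2); best=10200 via (E,hash)
  {BCD}: card=37500; try (D,hash)→12000, (D,merge)→15500, (C,hash)→30600, (D,nl_idx)→46500, (C,merge)→329550, (D,nl)→377250 …(+1); best=12000 via (D,hash)
  {ABC}: card=18750; try (A,hash)→5400, (A,merge)→11850, (C,hash)→15600, (A,nl_idx)→27000, (A,nl)→114750, (C,merge)→154550 …(+1); best=5400 via (A,hash)
  {ABD}: card=500000; try (D,hash)→22200, (A,hash)→30600, (D,merge)→158200, (A,merge)→329550, (D,nl_idx)→593200, (A,nl_idx)→668200 …(+2); best=22200 via (D,hash)
  {BCDE}: card=3750000; try (E,hash)→56700, (D,hash)→94200, (E,merge)→653500, (D,merge)→1365200, (E,nl_idx)→4099500, (D,nl_idx)→4435200 …(+2); best=56700 via (E,hash)
  {ABCE}: card=1875000; try (E,hash)→31350, (A,hash)→87600, (E,merge)→309400, (A,merge)→1361550, (E,nl_idx)→2049150, (A,nl_idx)→2485200 …(+2); best=31350 via (E,hash)
  {ABCD}: card=937500; try (D,hash)→33150, (A,hash)→51900, (D,merge)→310400, (C,hash)→524600, (A,merge)→650850, (D,nl_idx)→1111650 …(+5); best=33150 via (D,hash)
  {ABCDE}: card=93750000; try (E,hash)→977850, (D,hash)→1915350, (A,hash)→3809100, (E,merge)→19724650, (D,merge)→41286350, (A,merge)→86308050 …(+6); best=977850 via (E,hash)

cost=977850; order=C,B,A,D,E; methods=nl_idx,hash,hash,hash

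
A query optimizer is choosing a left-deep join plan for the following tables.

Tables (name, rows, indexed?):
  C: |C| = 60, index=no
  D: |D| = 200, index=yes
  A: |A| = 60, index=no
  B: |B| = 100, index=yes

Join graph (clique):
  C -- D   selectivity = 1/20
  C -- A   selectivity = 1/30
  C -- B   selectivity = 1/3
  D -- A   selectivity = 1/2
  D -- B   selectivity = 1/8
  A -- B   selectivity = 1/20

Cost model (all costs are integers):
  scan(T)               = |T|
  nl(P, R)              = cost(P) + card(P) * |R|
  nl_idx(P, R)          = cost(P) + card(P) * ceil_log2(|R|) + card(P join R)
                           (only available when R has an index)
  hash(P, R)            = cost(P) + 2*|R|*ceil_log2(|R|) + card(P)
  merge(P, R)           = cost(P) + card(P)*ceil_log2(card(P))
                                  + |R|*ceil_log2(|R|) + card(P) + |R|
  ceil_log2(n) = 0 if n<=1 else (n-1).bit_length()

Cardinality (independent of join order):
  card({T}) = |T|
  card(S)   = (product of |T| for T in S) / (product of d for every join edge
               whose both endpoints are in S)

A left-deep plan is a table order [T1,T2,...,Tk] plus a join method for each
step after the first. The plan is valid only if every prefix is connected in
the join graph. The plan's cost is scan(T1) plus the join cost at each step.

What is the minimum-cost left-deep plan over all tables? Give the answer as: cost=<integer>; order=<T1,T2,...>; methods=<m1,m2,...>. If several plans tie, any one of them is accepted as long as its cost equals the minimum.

Selinger DP (subsets sized 1..n):
  {C}: scan cost=60, card=60
  {D}: scan cost=200, card=200
  {A}: scan cost=60, card=60
  {B}: scan cost=100, card=100
  {CD}: card=600; try (C,hash)→1120, (D,nl_idx)→1140, (D,merge)→2280, (C,merge)→2420, (D,hash)→3320, (D,nl)→12060 …(+1); best=1120 via (C,hash)
  {AC}: card=120; try (C,hash)→840, (A,hash)→840, (C,merge)→900, (A,merge)→900, (C,nl)→3660, (A,nl)→3660; best=840 via (C,hash)
  {BC}: card=2000; try (C,hash)→920, (B,merge)→1280, (C,merge)→1320, (B,hash)→1520, (B,nl_idx)→2480, (B,nl)→6060 …(+1); best=920 via (C,hash)
  {AD}: card=6000; try (A,hash)→1120, (D,merge)→2280, (A,merge)→2420, (D,hash)→3320, (D,nl_idx)→6540, (D,nl)→12060 …(+1); best=1120 via (A,hash)
  {BD}: card=2500; try (B,hash)→1800, (D,merge)→2700, (B,merge)→2800, (D,hash)→3400, (D,nl_idx)→3400, (B,nl_idx)→4100 …(+2); best=1800 via (B,hash)
  {AB}: card=300; try (B,nl_idx)→780, (A,hash)→920, (B,merge)→1280, (A,merge)→1320, (B,hash)→1520, (B,nl)→6060 …(+1); best=780 via (B,nl_idx)
  {ACD}: card=600; try (D,nl_idx)→2400, (A,hash)→2440, (D,merge)→3600, (D,hash)→4160, (C,hash)→7840, (A,merge)→8140 …(+4); best=2400 via (D,nl_idx)
  {BCD}: card=2500; try (B,hash)→3120, (C,hash)→5020, (D,hash)→6120, (B,nl_idx)→7820, (B,merge)→8520, (D,nl_idx)→19420 …(+5); best=3120 via (B,hash)
  {ABC}: card=200; try (C,hash)→1800, (B,nl_idx)→1880, (B,hash)→2360, (B,merge)→2600, (A,hash)→3640, (C,merge)→4200 …(+4); best=1800 via (C,hash)
  {ABD}: card=3750; try (D,hash)→4280, (A,hash)→5020, (D,merge)→5580, (D,nl_idx)→6930, (B,hash)→8520, (A,merge)→34720 …(+5); best=4280 via (D,hash)
  {ABCD}: card=125; try (D,nl_idx)→3525, (B,hash)→4400, (D,hash)→5200, (D,merge)→5400, (A,hash)→6340, (B,nl_idx)→6725 …(+8); best=3525 via (D,nl_idx)

cost=3525; order=A,B,C,D; methods=nl_idx,hash,nl_idx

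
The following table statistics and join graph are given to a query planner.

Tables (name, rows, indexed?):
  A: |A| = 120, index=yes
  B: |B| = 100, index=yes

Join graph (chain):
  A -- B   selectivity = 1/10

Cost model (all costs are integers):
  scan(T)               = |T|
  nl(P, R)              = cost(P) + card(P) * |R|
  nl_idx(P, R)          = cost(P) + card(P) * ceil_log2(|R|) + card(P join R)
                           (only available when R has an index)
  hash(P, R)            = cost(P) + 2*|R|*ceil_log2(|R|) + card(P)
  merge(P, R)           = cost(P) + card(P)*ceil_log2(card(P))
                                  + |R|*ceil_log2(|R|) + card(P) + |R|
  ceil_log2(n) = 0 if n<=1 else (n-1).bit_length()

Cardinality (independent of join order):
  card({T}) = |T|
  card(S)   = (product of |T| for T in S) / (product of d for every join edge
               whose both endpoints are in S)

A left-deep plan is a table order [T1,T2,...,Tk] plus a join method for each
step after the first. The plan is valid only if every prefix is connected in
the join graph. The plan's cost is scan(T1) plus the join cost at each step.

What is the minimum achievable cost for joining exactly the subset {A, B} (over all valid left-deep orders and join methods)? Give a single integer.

1640

Selinger DP over subsets of {A,B}:
  {A}: scan cost=120, card=120
  {B}: scan cost=100, card=100
  {AB}: card=1200; try (B,hash)→1640, (A,merge)→1860, (B,merge)→1880, (A,hash)→1880, (A,nl_idx)→2000, (B,nl_idx)→2160 …(+2); best=1640 via (B,hash)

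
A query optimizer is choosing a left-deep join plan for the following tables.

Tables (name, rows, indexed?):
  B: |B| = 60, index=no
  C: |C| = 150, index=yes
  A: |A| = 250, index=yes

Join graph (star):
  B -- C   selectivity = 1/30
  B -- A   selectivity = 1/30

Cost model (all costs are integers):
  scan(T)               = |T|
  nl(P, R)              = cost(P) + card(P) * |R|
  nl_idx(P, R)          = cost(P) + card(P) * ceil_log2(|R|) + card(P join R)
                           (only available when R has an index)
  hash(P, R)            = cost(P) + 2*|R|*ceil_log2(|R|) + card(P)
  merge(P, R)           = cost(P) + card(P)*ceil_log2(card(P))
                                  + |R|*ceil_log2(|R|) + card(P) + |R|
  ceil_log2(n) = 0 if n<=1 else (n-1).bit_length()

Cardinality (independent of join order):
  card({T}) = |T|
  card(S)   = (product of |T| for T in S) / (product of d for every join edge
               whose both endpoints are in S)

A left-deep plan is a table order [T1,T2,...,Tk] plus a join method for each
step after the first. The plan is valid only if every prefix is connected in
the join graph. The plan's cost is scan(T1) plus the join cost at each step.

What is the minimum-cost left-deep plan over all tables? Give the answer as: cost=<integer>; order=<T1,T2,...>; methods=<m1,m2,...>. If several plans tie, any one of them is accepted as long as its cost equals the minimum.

Selinger DP (subsets sized 1..n):
  {B}: scan cost=60, card=60
  {C}: scan cost=150, card=150
  {A}: scan cost=250, card=250
  {BC}: card=300; try (C,nl_idx)→840, (B,hash)→1020, (C,merge)→1830, (B,merge)→1920, (C,hash)→2520, (C,nl)→9060 …(+1); best=840 via (C,nl_idx)
  {AB}: card=500; try (A,nl_idx)→1040, (B,hash)→1220, (A,merge)→2730, (B,merge)→2920, (A,hash)→4120, (A,nl)→15060 …(+1); best=1040 via (A,nl_idx)
  {ABC}: card=2500; try (C,hash)→3940, (A,hash)→5140, (A,nl_idx)→5740, (A,merge)→6090, (C,merge)→7390, (C,nl_idx)→7540 …(+2); best=3940 via (C,hash)

cost=3940; order=B,A,C; methods=nl_idx,hash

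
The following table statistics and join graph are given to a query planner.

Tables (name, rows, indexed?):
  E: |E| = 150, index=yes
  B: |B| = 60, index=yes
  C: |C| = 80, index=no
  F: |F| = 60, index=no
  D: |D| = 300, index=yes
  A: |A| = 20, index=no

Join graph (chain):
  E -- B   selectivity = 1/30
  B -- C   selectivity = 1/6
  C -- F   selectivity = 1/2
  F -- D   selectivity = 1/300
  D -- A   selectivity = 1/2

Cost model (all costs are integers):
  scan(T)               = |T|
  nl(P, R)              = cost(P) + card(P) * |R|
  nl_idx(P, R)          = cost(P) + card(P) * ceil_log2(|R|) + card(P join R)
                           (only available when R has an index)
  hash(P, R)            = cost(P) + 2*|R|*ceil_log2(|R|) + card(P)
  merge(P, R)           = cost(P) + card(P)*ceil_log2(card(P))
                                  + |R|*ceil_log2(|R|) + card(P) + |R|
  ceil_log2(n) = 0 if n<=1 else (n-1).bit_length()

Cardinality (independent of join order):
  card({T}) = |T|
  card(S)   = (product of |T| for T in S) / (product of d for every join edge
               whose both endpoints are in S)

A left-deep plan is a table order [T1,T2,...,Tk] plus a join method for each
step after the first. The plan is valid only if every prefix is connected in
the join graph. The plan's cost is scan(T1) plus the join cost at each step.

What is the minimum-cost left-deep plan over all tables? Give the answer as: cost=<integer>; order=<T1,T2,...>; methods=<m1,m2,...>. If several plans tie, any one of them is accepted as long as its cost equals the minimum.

cost=151440; order=F,D,C,B,E,A; methods=nl_idx,merge,hash,hash,hash

Selinger DP (subsets sized 1..n):
  {E}: scan cost=150, card=150
  {B}: scan cost=60, card=60
  {C}: scan cost=80, card=80
  {F}: scan cost=60, card=60
  {D}: scan cost=300, card=300
  {A}: scan cost=20, card=20
  {BE}: card=300; try (E,nl_idx)→840, (B,hash)→1020, (B,nl_idx)→1350, (E,merge)→1830, (B,merge)→1920, (E,hash)→2520 …(+2); best=840 via (E,nl_idx)
  {BC}: card=800; try (B,hash)→880, (C,merge)→1120, (B,merge)→1140, (C,hash)→1240, (B,nl_idx)→1360, (C,nl)→4860 …(+1); best=880 via (B,hash)
  {CF}: card=2400; try (F,hash)→880, (C,merge)→1120, (F,merge)→1140, (C,hash)→1240, (C,nl)→4860, (F,nl)→4880; best=880 via (F,hash)
  {DF}: card=60; try (D,nl_idx)→660, (F,hash)→1320, (D,merge)→3480, (F,merge)→3720, (D,hash)→5520, (D,nl)→18060 …(+1); best=660 via (D,nl_idx)
  {AD}: card=3000; try (A,hash)→800, (D,merge)→3140, (D,nl_idx)→3200, (A,merge)→3420, (D,hash)→5440, (D,nl)→6020 …(+1); best=800 via (A,hash)
  {BCE}: card=4000; try (C,hash)→2260, (E,hash)→4080, (C,merge)→4480, (E,merge)→11030, (E,nl_idx)→11280, (C,nl)→24840 …(+1); best=2260 via (C,hash)
  {BCF}: card=24000; try (F,hash)→2400, (B,hash)→4000, (F,merge)→10100, (B,merge)→32500, (B,nl_idx)→39280, (F,nl)→48880 …(+1); best=2400 via (F,hash)
  {CDF}: card=2400; try (C,merge)→1720, (C,hash)→1840, (C,nl)→5460, (D,hash)→8680, (D,nl_idx)→24880, (D,merge)→35080 …(+1); best=1720 via (C,merge)
  {ADF}: card=600; try (A,hash)→920, (A,merge)→1200, (A,nl)→1860, (F,hash)→4520, (F,merge)→40220, (F,nl)→180800; best=920 via (A,hash)
  {BCEF}: card=120000; try (F,hash)→6980, (E,hash)→28800, (F,merge)→54680, (F,nl)→242260, (E,nl_idx)→314400, (E,merge)→387750 …(+1); best=6980 via (F,hash)
  {BCDF}: card=24000; try (B,hash)→4840, (D,hash)→31800, (B,merge)→33340, (B,nl_idx)→40120, (B,nl)→145720, (D,nl_idx)→242400 …(+2); best=4840 via (B,hash)
  {ACDF}: card=24000; try (C,hash)→2640, (A,hash)→4320, (C,merge)→8160, (A,merge)→33040, (C,nl)→48920, (A,nl)→49720; best=2640 via (C,hash)
  {BCDEF}: card=120000; try (E,hash)→31240, (D,hash)→132380, (E,nl_idx)→316840, (E,merge)→390190, (D,nl_idx)→1206980, (D,merge)→2169980 …(+2); best=31240 via (E,hash)
  {ABCDF}: card=240000; try (B,hash)→27360, (A,hash)→29040, (B,nl_idx)→386640, (B,merge)→387060, (A,merge)→388960, (A,nl)→484840 …(+1); best=27360 via (B,hash)
  {ABCDEF}: card=1200000; try (A,hash)→151440, (E,hash)→269760, (A,merge)→2191360, (A,nl)→2431240, (E,nl_idx)→3147360, (E,merge)→4588710 …(+1); best=151440 via (A,hash)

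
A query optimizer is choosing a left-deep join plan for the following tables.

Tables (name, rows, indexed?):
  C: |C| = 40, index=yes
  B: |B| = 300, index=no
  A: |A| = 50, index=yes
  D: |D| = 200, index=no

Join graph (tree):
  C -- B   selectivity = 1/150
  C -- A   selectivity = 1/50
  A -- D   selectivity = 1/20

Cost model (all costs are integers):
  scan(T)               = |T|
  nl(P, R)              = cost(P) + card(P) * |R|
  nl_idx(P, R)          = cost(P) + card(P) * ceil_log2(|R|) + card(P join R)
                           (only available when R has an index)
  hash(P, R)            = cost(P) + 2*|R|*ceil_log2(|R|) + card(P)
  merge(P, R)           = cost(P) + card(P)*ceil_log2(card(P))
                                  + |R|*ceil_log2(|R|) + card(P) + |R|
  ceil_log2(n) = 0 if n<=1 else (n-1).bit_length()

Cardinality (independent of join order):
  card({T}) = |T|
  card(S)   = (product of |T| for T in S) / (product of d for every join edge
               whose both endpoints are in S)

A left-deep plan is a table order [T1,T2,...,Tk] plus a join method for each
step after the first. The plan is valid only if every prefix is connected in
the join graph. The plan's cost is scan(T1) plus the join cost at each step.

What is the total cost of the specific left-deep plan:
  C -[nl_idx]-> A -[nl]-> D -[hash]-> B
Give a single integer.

step 1: scan C: cost=40, card=40
step 2: join A via nl_idx
    card(P join A) = 40*50/(50) = 40
    cost = 40 + 40*6 + 40 = 320
step 3: join D via nl
    card(P join D) = 40*200/(20) = 400
    cost = 320 + 40*200 = 8320
step 4: join B via hash
    card(P join B) = 400*300/(150) = 800
    cost = 8320 + 2*300*9 + 400 = 14120

14120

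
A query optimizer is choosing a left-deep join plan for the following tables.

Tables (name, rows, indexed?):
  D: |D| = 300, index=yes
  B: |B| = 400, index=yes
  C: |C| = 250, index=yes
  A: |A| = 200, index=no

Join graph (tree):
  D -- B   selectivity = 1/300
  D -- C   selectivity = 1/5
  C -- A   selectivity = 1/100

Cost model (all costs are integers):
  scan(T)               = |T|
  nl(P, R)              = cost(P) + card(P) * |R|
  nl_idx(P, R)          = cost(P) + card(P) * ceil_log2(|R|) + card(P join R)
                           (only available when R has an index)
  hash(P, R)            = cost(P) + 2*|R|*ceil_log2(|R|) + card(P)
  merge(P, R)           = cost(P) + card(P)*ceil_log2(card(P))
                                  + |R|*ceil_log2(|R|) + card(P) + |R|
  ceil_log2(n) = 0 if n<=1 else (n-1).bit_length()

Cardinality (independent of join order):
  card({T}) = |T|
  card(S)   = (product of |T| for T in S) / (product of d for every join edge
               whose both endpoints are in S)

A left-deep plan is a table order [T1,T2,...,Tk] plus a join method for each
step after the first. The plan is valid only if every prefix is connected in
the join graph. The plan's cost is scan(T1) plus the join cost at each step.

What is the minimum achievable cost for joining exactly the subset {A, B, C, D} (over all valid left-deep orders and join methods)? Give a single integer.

Selinger DP over subsets of {A,B,C,D}:
  {D}: scan cost=300, card=300
  {B}: scan cost=400, card=400
  {C}: scan cost=250, card=250
  {A}: scan cost=200, card=200
  {BD}: card=400; try (B,nl_idx)→3400, (D,nl_idx)→4400, (D,hash)→6200, (B,merge)→7300, (D,merge)→7400, (B,hash)→7800 …(+2); best=3400 via (B,nl_idx)
  {CD}: card=15000; try (C,hash)→4600, (D,merge)→5500, (C,merge)→5550, (D,hash)→5900, (D,nl_idx)→17500, (C,nl_idx)→17700 …(+2); best=4600 via (C,hash)
  {AC}: card=500; try (C,nl_idx)→2300, (A,hash)→3700, (C,merge)→4250, (A,merge)→4300, (C,hash)→4400, (C,nl)→50200 …(+1); best=2300 via (C,nl_idx)
  {BCD}: card=20000; try (C,hash)→7800, (C,merge)→9650, (C,nl_idx)→26600, (B,hash)→26800, (C,nl)→103400, (B,nl_idx)→159600 …(+2); best=7800 via (C,hash)
  {ACD}: card=30000; try (D,hash)→8200, (D,merge)→10300, (A,hash)→22800, (D,nl_idx)→36800, (D,nl)→152300, (A,merge)→231400 …(+1); best=8200 via (D,hash)
  {ABCD}: card=40000; try (A,hash)→31000, (B,hash)→45400, (B,nl_idx)→318200, (A,merge)→329600, (B,merge)→492200, (A,nl)→4007800 …(+1); best=31000 via (A,hash)

31000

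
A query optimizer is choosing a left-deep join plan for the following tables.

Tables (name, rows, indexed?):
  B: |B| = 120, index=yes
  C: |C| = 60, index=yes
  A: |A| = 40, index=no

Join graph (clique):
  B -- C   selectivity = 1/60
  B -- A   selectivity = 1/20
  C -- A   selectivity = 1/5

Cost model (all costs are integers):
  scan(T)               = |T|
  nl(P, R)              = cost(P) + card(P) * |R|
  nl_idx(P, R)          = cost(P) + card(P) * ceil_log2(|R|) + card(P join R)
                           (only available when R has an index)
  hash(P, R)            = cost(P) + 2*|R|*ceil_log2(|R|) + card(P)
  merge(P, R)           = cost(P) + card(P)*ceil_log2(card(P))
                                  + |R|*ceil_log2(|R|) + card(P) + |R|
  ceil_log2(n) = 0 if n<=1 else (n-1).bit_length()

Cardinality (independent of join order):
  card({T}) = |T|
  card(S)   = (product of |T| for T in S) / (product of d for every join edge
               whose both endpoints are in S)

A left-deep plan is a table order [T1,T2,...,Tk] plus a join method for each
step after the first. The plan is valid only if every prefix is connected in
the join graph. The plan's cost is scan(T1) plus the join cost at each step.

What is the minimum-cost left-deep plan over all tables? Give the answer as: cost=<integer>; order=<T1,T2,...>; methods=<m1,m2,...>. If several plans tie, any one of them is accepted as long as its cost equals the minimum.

cost=1200; order=C,B,A; methods=nl_idx,hash

Selinger DP (subsets sized 1..n):
  {B}: scan cost=120, card=120
  {C}: scan cost=60, card=60
  {A}: scan cost=40, card=40
  {BC}: card=120; try (B,nl_idx)→600, (C,hash)→960, (C,nl_idx)→960, (B,merge)→1440, (C,merge)→1500, (B,hash)→1800 …(+2); best=600 via (B,nl_idx)
  {AB}: card=240; try (B,nl_idx)→560, (A,hash)→720, (B,merge)→1280, (A,merge)→1360, (B,hash)→1760, (B,nl)→4840 …(+1); best=560 via (B,nl_idx)
  {AC}: card=480; try (A,hash)→600, (C,merge)→740, (C,nl_idx)→760, (A,merge)→760, (C,hash)→800, (C,nl)→2440 …(+1); best=600 via (A,hash)
  {ABC}: card=48; try (A,hash)→1200, (C,hash)→1520, (A,merge)→1840, (C,nl_idx)→2048, (B,hash)→2760, (C,merge)→3140 …(+5); best=1200 via (A,hash)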